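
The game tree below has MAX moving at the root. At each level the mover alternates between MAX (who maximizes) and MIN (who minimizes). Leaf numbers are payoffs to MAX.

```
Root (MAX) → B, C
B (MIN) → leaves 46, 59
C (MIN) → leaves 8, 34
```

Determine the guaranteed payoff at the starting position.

46

B (MIN): min(46, 59) = 46
C (MIN): min(8, 34) = 8
Root (MAX): max(46, 8) = 46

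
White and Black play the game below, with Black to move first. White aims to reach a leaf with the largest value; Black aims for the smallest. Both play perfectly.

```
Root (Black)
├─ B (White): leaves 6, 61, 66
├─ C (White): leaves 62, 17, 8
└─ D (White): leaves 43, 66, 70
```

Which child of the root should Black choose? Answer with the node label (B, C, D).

C

B (White): max(6, 61, 66) = 66
C (White): max(62, 17, 8) = 62
D (White): max(43, 66, 70) = 70
Root (Black): min(66, 62, 70) = 62
Black picks the child with the lowest value: C (value 62).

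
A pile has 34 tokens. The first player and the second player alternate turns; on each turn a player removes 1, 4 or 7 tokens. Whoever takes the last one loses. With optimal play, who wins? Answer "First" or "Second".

First

Mark each pile size as W (mover wins) or L (mover loses):
i:   0  1  2  3  4  5  6  7  8  9 10 11 12 13 14 15 16 17 18 19 20 21 22 23 24 25 26 27 28 29 30 31 32 33 34
     W  L  W  L  W  W  L  W  W  L  W  L  W  W  L  W  W  L  W  L  W  W  L  W  W  L  W  L  W  W  L  W  W  L  W
Position 34 is W, so the first player wins.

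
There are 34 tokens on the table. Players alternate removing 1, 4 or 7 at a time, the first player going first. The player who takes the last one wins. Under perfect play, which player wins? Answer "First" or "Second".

Second

Mark each pile size as W (mover wins) or L (mover loses):
i:   0  1  2  3  4  5  6  7  8  9 10 11 12 13 14 15 16 17 18 19 20 21 22 23 24 25 26 27 28 29 30 31 32 33 34
     L  W  L  W  W  L  W  W  L  W  L  W  W  L  W  W  L  W  L  W  W  L  W  W  L  W  L  W  W  L  W  W  L  W  L
Position 34 is L, so the second player wins.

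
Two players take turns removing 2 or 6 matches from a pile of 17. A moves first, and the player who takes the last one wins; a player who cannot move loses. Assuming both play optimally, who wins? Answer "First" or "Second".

Second

Compute winning (W) and losing (L) positions by backward induction:
i:   0  1  2  3  4  5  6  7  8  9 10 11 12 13 14 15 16 17
     L  L  W  W  L  L  W  W  L  L  W  W  L  L  W  W  L  L
Position 17 is L, so the second player wins.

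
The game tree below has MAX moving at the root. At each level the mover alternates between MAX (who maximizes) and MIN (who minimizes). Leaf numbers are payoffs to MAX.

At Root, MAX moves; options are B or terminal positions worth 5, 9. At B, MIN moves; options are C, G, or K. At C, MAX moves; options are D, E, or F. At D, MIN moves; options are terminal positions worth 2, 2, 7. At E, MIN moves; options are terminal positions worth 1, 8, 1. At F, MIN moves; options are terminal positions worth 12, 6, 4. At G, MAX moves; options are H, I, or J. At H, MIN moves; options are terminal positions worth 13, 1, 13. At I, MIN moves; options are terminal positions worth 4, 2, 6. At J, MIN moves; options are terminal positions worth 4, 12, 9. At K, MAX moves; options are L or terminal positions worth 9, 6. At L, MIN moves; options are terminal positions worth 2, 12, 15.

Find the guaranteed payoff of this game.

D (MIN): min(2, 2, 7) = 2
E (MIN): min(1, 8, 1) = 1
F (MIN): min(12, 6, 4) = 4
C (MAX): max(2, 1, 4) = 4
H (MIN): min(13, 1, 13) = 1
I (MIN): min(4, 2, 6) = 2
J (MIN): min(4, 12, 9) = 4
G (MAX): max(1, 2, 4) = 4
L (MIN): min(2, 12, 15) = 2
K (MAX): max(2, 9, 6) = 9
B (MIN): min(4, 4, 9) = 4
Root (MAX): max(4, 5, 9) = 9

9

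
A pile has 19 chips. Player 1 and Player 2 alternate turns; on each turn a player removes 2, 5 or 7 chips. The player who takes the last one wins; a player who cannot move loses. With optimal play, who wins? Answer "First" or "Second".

i:   0  1  2  3  4  5  6  7  8  9 10 11 12 13 14 15 16 17 18 19
     L  L  W  W  L  W  W  W  W  W  L  W  W  L  L  W  W  W  W  W
Position 19 is W, so the first player wins.

First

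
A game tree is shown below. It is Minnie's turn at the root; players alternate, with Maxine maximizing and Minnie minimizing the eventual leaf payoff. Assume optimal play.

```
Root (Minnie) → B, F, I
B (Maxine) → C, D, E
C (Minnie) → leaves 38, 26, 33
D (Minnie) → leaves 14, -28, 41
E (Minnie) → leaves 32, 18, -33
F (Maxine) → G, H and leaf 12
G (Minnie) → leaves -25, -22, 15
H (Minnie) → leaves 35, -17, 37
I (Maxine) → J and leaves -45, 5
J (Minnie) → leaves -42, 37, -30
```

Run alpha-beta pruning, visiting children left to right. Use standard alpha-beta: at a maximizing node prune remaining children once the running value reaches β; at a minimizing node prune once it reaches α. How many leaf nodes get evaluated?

C [α=-∞,β=+∞]: v=26
D [α=26,β=+∞]: v=14 after child 1 ≤ α → α-cutoff, skip 2
E [α=26,β=+∞]: v=18 after child 2 ≤ α → α-cutoff, skip 1
B [α=-∞,β=+∞]: v=26
G [α=-∞,β=26]: v=-25
H [α=-25,β=26]: v=-17
F [α=-∞,β=26]: v=12
J [α=-∞,β=12]: v=-42
I [α=-∞,β=12]: v=5
Root [α=-∞,β=+∞]: v=5
Leaves evaluated: 18 of 21.

18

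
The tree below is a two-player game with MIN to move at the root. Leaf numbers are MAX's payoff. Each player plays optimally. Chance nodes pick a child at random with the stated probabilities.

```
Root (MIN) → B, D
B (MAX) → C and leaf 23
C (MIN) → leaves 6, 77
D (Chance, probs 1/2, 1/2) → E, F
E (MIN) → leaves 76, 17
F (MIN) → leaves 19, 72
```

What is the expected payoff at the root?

18

C (MIN): min(6, 77) = 6
B (MAX): max(6, 23) = 23
E (MIN): min(76, 17) = 17
F (MIN): min(19, 72) = 19
D (Chance): 1/2·17 + 1/2·19 = 18
Root (MIN): min(23, 18) = 18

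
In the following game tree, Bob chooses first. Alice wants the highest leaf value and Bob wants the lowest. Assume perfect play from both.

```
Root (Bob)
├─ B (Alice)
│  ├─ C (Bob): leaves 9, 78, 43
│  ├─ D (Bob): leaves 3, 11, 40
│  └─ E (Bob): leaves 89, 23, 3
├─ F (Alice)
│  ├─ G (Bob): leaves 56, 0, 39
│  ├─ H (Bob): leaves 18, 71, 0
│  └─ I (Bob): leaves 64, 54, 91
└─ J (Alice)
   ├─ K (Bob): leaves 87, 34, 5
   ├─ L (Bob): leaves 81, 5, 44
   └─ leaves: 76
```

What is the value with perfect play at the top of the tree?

9

C (Bob): min(9, 78, 43) = 9
D (Bob): min(3, 11, 40) = 3
E (Bob): min(89, 23, 3) = 3
B (Alice): max(9, 3, 3) = 9
G (Bob): min(56, 0, 39) = 0
H (Bob): min(18, 71, 0) = 0
I (Bob): min(64, 54, 91) = 54
F (Alice): max(0, 0, 54) = 54
K (Bob): min(87, 34, 5) = 5
L (Bob): min(81, 5, 44) = 5
J (Alice): max(5, 5, 76) = 76
Root (Bob): min(9, 54, 76) = 9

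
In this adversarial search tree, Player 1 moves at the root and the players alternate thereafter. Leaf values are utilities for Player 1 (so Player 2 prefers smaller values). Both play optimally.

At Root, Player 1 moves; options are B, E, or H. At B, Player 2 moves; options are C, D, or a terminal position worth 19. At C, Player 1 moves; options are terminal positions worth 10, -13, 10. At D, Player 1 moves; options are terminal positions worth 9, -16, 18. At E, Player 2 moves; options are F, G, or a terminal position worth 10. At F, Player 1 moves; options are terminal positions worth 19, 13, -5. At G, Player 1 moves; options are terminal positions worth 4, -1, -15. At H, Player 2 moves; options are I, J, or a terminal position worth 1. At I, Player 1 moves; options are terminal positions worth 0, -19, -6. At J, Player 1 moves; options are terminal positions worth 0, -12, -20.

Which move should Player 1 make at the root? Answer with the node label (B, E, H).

B

C (Player 1): max(10, -13, 10) = 10
D (Player 1): max(9, -16, 18) = 18
B (Player 2): min(10, 18, 19) = 10
F (Player 1): max(19, 13, -5) = 19
G (Player 1): max(4, -1, -15) = 4
E (Player 2): min(19, 4, 10) = 4
I (Player 1): max(0, -19, -6) = 0
J (Player 1): max(0, -12, -20) = 0
H (Player 2): min(0, 0, 1) = 0
Root (Player 1): max(10, 4, 0) = 10
Player 1 picks the child with the highest value: B (value 10).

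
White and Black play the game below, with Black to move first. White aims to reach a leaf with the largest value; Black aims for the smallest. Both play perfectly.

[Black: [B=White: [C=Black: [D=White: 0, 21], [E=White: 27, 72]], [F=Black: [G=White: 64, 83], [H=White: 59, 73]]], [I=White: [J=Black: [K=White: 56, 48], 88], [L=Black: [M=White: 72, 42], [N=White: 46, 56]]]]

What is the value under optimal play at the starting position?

D (White): max(0, 21) = 21
E (White): max(27, 72) = 72
C (Black): min(21, 72) = 21
G (White): max(64, 83) = 83
H (White): max(59, 73) = 73
F (Black): min(83, 73) = 73
B (White): max(21, 73) = 73
K (White): max(56, 48) = 56
J (Black): min(56, 88) = 56
M (White): max(72, 42) = 72
N (White): max(46, 56) = 56
L (Black): min(72, 56) = 56
I (White): max(56, 56) = 56
Root (Black): min(73, 56) = 56

56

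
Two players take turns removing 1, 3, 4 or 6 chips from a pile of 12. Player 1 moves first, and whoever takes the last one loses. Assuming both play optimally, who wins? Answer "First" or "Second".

First

W/L table (W = player to move can force a win):
i:   0  1  2  3  4  5  6  7  8  9 10 11 12
     W  L  W  L  W  W  W  W  L  W  L  W  W
Position 12 is W, so the first player wins.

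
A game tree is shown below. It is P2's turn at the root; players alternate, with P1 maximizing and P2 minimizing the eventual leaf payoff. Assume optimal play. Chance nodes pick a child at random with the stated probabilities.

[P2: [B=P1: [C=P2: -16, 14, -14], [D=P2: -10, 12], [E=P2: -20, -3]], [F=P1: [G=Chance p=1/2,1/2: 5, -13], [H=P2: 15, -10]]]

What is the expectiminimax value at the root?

-10

C (P2): min(-16, 14, -14) = -16
D (P2): min(-10, 12) = -10
E (P2): min(-20, -3) = -20
B (P1): max(-16, -10, -20) = -10
G (Chance): 1/2·5 + 1/2·-13 = -4
H (P2): min(15, -10) = -10
F (P1): max(-4, -10) = -4
Root (P2): min(-10, -4) = -10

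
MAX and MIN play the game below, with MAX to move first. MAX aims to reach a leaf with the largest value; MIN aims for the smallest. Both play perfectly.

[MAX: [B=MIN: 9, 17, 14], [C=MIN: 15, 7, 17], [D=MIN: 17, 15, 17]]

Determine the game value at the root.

15

B (MIN): min(9, 17, 14) = 9
C (MIN): min(15, 7, 17) = 7
D (MIN): min(17, 15, 17) = 15
Root (MAX): max(9, 7, 15) = 15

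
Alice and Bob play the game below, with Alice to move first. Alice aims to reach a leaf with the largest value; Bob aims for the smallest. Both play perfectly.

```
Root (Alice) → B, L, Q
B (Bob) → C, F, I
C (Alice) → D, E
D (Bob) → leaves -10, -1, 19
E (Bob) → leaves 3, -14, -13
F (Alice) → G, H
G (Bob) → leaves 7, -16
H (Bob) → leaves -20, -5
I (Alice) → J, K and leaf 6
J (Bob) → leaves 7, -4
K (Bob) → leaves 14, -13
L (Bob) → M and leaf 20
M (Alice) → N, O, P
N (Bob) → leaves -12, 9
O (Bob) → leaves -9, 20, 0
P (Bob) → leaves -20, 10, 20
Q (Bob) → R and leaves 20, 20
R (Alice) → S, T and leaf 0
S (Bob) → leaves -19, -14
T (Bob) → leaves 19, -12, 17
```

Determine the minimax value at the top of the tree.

0

D (Bob): min(-10, -1, 19) = -10
E (Bob): min(3, -14, -13) = -14
C (Alice): max(-10, -14) = -10
G (Bob): min(7, -16) = -16
H (Bob): min(-20, -5) = -20
F (Alice): max(-16, -20) = -16
J (Bob): min(7, -4) = -4
K (Bob): min(14, -13) = -13
I (Alice): max(-4, -13, 6) = 6
B (Bob): min(-10, -16, 6) = -16
N (Bob): min(-12, 9) = -12
O (Bob): min(-9, 20, 0) = -9
P (Bob): min(-20, 10, 20) = -20
M (Alice): max(-12, -9, -20) = -9
L (Bob): min(-9, 20) = -9
S (Bob): min(-19, -14) = -19
T (Bob): min(19, -12, 17) = -12
R (Alice): max(-19, -12, 0) = 0
Q (Bob): min(0, 20, 20) = 0
Root (Alice): max(-16, -9, 0) = 0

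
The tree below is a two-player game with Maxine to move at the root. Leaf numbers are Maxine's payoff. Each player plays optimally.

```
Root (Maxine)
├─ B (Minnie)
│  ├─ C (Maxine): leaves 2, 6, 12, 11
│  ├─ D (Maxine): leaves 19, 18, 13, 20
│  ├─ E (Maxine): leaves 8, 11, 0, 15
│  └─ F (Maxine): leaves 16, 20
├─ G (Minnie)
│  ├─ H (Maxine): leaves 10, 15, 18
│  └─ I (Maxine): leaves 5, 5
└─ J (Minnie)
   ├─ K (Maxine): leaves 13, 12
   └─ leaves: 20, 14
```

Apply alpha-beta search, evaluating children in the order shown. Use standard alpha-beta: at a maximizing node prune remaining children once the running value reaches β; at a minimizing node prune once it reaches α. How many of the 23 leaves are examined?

19

C [α=-∞,β=+∞]: v=12
D [α=-∞,β=12]: v=19 after child 1 ≥ β → β-cutoff, skip 3
E [α=-∞,β=12]: v=15
F [α=-∞,β=12]: v=16 after child 1 ≥ β → β-cutoff, skip 1
B [α=-∞,β=+∞]: v=12
H [α=12,β=+∞]: v=18
I [α=12,β=18]: v=5
G [α=12,β=+∞]: v=5
K [α=12,β=+∞]: v=13
J [α=12,β=+∞]: v=13
Root [α=-∞,β=+∞]: v=13
Leaves evaluated: 19 of 23.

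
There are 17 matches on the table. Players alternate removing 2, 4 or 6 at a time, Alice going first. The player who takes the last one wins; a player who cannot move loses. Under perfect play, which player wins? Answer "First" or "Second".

Second

Compute winning (W) and losing (L) positions by backward induction:
i:   0  1  2  3  4  5  6  7  8  9 10 11 12 13 14 15 16 17
     L  L  W  W  W  W  W  W  L  L  W  W  W  W  W  W  L  L
Position 17 is L, so the second player wins.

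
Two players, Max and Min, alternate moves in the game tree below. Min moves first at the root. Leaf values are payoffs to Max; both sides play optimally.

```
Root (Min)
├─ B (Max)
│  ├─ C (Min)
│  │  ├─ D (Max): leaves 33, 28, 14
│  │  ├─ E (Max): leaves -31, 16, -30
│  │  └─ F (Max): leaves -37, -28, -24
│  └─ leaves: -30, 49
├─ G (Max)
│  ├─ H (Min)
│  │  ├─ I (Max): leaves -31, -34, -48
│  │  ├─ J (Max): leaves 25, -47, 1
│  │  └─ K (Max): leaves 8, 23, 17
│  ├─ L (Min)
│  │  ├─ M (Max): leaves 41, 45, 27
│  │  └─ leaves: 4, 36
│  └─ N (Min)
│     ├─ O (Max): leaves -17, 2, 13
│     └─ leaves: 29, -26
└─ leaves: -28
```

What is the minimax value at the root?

D (Max): max(33, 28, 14) = 33
E (Max): max(-31, 16, -30) = 16
F (Max): max(-37, -28, -24) = -24
C (Min): min(33, 16, -24) = -24
B (Max): max(-24, -30, 49) = 49
I (Max): max(-31, -34, -48) = -31
J (Max): max(25, -47, 1) = 25
K (Max): max(8, 23, 17) = 23
H (Min): min(-31, 25, 23) = -31
M (Max): max(41, 45, 27) = 45
L (Min): min(45, 4, 36) = 4
O (Max): max(-17, 2, 13) = 13
N (Min): min(13, 29, -26) = -26
G (Max): max(-31, 4, -26) = 4
Root (Min): min(49, 4, -28) = -28

-28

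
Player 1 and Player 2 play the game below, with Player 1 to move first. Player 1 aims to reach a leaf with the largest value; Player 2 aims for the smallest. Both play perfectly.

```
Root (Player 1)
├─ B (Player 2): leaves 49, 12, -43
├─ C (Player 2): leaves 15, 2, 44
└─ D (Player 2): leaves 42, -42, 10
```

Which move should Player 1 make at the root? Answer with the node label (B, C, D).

B (Player 2): min(49, 12, -43) = -43
C (Player 2): min(15, 2, 44) = 2
D (Player 2): min(42, -42, 10) = -42
Root (Player 1): max(-43, 2, -42) = 2
Player 1 picks the child with the highest value: C (value 2).

C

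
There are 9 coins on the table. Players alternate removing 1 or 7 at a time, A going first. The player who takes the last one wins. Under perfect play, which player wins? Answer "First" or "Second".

First

Compute winning (W) and losing (L) positions by backward induction:
i:   0  1  2  3  4  5  6  7  8  9
     L  W  L  W  L  W  L  W  L  W
Position 9 is W, so the first player wins.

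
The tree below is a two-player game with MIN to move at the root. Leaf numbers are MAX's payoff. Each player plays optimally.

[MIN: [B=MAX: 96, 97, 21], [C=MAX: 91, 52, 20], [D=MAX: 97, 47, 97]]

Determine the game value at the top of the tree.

91

B (MAX): max(96, 97, 21) = 97
C (MAX): max(91, 52, 20) = 91
D (MAX): max(97, 47, 97) = 97
Root (MIN): min(97, 91, 97) = 91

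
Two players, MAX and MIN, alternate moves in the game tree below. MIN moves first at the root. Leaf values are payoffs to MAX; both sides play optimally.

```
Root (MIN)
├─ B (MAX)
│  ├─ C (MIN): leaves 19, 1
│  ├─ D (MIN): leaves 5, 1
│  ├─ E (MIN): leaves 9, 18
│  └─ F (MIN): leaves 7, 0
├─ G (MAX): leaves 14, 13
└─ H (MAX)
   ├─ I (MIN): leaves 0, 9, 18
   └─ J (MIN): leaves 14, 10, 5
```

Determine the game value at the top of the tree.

5

C (MIN): min(19, 1) = 1
D (MIN): min(5, 1) = 1
E (MIN): min(9, 18) = 9
F (MIN): min(7, 0) = 0
B (MAX): max(1, 1, 9, 0) = 9
G (MAX): max(14, 13) = 14
I (MIN): min(0, 9, 18) = 0
J (MIN): min(14, 10, 5) = 5
H (MAX): max(0, 5) = 5
Root (MIN): min(9, 14, 5) = 5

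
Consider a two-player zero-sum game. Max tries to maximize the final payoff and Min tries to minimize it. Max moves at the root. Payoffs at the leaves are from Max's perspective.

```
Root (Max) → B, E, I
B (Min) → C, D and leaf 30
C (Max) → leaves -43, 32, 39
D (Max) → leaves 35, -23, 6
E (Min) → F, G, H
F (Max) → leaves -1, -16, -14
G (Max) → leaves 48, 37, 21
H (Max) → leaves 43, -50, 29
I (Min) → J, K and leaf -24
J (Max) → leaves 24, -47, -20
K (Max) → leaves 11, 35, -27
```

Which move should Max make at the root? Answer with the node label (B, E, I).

B

C (Max): max(-43, 32, 39) = 39
D (Max): max(35, -23, 6) = 35
B (Min): min(39, 35, 30) = 30
F (Max): max(-1, -16, -14) = -1
G (Max): max(48, 37, 21) = 48
H (Max): max(43, -50, 29) = 43
E (Min): min(-1, 48, 43) = -1
J (Max): max(24, -47, -20) = 24
K (Max): max(11, 35, -27) = 35
I (Min): min(24, 35, -24) = -24
Root (Max): max(30, -1, -24) = 30
Max picks the child with the highest value: B (value 30).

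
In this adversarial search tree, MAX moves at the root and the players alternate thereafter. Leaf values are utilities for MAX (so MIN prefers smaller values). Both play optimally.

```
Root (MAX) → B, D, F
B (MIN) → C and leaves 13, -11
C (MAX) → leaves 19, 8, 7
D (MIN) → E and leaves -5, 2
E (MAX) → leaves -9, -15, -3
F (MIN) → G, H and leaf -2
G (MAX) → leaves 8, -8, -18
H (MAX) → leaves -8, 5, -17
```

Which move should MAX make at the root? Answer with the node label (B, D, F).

F

C (MAX): max(19, 8, 7) = 19
B (MIN): min(19, 13, -11) = -11
E (MAX): max(-9, -15, -3) = -3
D (MIN): min(-3, -5, 2) = -5
G (MAX): max(8, -8, -18) = 8
H (MAX): max(-8, 5, -17) = 5
F (MIN): min(8, 5, -2) = -2
Root (MAX): max(-11, -5, -2) = -2
MAX picks the child with the highest value: F (value -2).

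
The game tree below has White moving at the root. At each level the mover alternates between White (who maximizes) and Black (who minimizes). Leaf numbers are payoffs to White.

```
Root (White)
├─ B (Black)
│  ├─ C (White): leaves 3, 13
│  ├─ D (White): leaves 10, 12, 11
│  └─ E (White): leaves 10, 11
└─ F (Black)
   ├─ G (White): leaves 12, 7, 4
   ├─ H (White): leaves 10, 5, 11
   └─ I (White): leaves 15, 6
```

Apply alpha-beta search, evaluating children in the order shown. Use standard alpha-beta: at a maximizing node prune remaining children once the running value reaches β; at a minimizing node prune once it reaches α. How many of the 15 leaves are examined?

13

C [α=-∞,β=+∞]: v=13
D [α=-∞,β=13]: v=12
E [α=-∞,β=12]: v=11
B [α=-∞,β=+∞]: v=11
G [α=11,β=+∞]: v=12
H [α=11,β=12]: v=11
F [α=11,β=+∞]: v=11 after child 2 ≤ α → α-cutoff, skip 1
Root [α=-∞,β=+∞]: v=11
Leaves evaluated: 13 of 15.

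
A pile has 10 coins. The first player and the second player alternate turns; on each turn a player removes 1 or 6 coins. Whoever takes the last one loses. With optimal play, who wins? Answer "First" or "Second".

Second

Positions where the player to move wins (W) vs loses (L):
i:   0  1  2  3  4  5  6  7  8  9 10
     W  L  W  L  W  L  W  W  L  W  L
Position 10 is L, so the second player wins.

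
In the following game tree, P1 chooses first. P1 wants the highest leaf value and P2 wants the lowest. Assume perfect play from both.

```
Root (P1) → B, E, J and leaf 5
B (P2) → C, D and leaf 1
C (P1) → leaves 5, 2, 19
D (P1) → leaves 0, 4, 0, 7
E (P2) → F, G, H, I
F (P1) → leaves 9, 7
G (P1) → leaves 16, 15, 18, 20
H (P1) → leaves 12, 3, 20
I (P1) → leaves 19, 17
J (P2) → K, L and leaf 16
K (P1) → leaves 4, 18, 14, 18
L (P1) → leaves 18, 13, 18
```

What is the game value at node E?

F: max(9, 7) = 9
G: max(16, 15, 18, 20) = 20
H: max(12, 3, 20) = 20
I: max(19, 17) = 19
E: min(9, 20, 20, 19) = 9

9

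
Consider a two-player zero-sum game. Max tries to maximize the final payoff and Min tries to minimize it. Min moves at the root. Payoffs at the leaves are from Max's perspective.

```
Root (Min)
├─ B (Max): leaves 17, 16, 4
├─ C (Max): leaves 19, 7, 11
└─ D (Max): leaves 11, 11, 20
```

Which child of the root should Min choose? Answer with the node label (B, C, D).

B (Max): max(17, 16, 4) = 17
C (Max): max(19, 7, 11) = 19
D (Max): max(11, 11, 20) = 20
Root (Min): min(17, 19, 20) = 17
Min picks the child with the lowest value: B (value 17).

B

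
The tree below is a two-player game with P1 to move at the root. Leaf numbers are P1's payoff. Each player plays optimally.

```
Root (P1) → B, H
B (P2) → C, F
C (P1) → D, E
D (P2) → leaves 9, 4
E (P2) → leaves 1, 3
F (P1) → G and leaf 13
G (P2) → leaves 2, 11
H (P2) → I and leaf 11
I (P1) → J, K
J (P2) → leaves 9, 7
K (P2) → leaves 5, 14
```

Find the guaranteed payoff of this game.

7

D (P2): min(9, 4) = 4
E (P2): min(1, 3) = 1
C (P1): max(4, 1) = 4
G (P2): min(2, 11) = 2
F (P1): max(2, 13) = 13
B (P2): min(4, 13) = 4
J (P2): min(9, 7) = 7
K (P2): min(5, 14) = 5
I (P1): max(7, 5) = 7
H (P2): min(7, 11) = 7
Root (P1): max(4, 7) = 7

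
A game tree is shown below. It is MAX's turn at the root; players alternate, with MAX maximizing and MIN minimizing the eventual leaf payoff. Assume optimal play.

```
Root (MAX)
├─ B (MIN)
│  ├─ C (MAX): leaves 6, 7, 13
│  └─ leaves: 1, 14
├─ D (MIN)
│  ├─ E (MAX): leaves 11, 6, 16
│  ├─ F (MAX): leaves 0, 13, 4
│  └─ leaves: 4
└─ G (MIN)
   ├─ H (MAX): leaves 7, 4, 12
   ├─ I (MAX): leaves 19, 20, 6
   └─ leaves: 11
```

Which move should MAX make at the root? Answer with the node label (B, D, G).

G

C (MAX): max(6, 7, 13) = 13
B (MIN): min(13, 1, 14) = 1
E (MAX): max(11, 6, 16) = 16
F (MAX): max(0, 13, 4) = 13
D (MIN): min(16, 13, 4) = 4
H (MAX): max(7, 4, 12) = 12
I (MAX): max(19, 20, 6) = 20
G (MIN): min(12, 20, 11) = 11
Root (MAX): max(1, 4, 11) = 11
MAX picks the child with the highest value: G (value 11).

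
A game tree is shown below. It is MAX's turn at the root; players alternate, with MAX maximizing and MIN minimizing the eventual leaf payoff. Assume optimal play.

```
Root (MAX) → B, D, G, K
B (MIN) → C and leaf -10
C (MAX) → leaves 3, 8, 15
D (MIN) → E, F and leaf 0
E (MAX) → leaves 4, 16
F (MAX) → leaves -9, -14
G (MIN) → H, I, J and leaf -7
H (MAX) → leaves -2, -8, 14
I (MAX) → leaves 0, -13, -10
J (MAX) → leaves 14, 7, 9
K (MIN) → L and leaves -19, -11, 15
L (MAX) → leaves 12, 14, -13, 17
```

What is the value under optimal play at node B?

C: max(3, 8, 15) = 15
B: min(15, -10) = -10

-10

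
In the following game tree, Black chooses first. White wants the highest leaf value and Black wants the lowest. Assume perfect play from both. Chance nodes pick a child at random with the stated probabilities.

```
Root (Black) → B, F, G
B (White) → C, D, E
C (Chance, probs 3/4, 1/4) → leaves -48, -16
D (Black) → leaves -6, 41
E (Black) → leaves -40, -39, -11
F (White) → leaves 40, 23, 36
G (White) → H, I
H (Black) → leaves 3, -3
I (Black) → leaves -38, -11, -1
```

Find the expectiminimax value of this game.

C (Chance): 3/4·-48 + 1/4·-16 = -40
D (Black): min(-6, 41) = -6
E (Black): min(-40, -39, -11) = -40
B (White): max(-40, -6, -40) = -6
F (White): max(40, 23, 36) = 40
H (Black): min(3, -3) = -3
I (Black): min(-38, -11, -1) = -38
G (White): max(-3, -38) = -3
Root (Black): min(-6, 40, -3) = -6

-6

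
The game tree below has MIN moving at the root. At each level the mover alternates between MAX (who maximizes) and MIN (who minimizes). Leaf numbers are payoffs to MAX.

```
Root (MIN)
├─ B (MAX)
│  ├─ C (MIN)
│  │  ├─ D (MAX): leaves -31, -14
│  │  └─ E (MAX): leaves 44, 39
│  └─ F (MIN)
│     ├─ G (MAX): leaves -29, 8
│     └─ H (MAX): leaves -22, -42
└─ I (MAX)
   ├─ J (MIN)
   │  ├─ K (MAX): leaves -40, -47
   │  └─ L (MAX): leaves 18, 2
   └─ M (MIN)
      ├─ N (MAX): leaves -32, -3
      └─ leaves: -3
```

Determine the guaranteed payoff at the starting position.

-14

D (MAX): max(-31, -14) = -14
E (MAX): max(44, 39) = 44
C (MIN): min(-14, 44) = -14
G (MAX): max(-29, 8) = 8
H (MAX): max(-22, -42) = -22
F (MIN): min(8, -22) = -22
B (MAX): max(-14, -22) = -14
K (MAX): max(-40, -47) = -40
L (MAX): max(18, 2) = 18
J (MIN): min(-40, 18) = -40
N (MAX): max(-32, -3) = -3
M (MIN): min(-3, -3) = -3
I (MAX): max(-40, -3) = -3
Root (MIN): min(-14, -3) = -14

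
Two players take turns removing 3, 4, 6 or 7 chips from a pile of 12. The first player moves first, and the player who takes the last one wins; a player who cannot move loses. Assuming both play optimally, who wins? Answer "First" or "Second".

Positions where the player to move wins (W) vs loses (L):
i:   0  1  2  3  4  5  6  7  8  9 10 11 12
     L  L  L  W  W  W  W  W  W  W  L  L  L
Position 12 is L, so the second player wins.

Second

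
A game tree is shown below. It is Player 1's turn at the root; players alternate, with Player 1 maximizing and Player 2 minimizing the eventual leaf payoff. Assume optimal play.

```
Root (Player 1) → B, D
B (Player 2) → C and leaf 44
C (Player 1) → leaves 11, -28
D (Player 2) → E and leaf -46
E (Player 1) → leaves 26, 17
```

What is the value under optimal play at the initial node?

11

C (Player 1): max(11, -28) = 11
B (Player 2): min(11, 44) = 11
E (Player 1): max(26, 17) = 26
D (Player 2): min(26, -46) = -46
Root (Player 1): max(11, -46) = 11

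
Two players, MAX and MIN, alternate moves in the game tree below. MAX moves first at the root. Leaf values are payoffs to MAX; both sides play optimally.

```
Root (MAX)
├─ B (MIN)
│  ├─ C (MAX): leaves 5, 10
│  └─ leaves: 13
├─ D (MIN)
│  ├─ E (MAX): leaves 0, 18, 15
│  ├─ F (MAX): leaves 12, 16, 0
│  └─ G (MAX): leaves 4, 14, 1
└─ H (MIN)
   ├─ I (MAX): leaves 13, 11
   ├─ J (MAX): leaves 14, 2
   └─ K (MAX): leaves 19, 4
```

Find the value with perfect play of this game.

C (MAX): max(5, 10) = 10
B (MIN): min(10, 13) = 10
E (MAX): max(0, 18, 15) = 18
F (MAX): max(12, 16, 0) = 16
G (MAX): max(4, 14, 1) = 14
D (MIN): min(18, 16, 14) = 14
I (MAX): max(13, 11) = 13
J (MAX): max(14, 2) = 14
K (MAX): max(19, 4) = 19
H (MIN): min(13, 14, 19) = 13
Root (MAX): max(10, 14, 13) = 14

14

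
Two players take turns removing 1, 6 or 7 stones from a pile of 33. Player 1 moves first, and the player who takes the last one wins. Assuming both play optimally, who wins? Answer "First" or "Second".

Compute winning (W) and losing (L) positions by backward induction:
i:   0  1  2  3  4  5  6  7  8  9 10 11 12 13 14 15 16 17 18 19 20 21 22 23 24 25 26 27 28 29 30 31 32 33
     L  W  L  W  L  W  W  W  W  W  W  W  L  W  L  W  L  W  W  W  W  W  W  W  L  W  L  W  L  W  W  W  W  W
Position 33 is W, so the first player wins.

First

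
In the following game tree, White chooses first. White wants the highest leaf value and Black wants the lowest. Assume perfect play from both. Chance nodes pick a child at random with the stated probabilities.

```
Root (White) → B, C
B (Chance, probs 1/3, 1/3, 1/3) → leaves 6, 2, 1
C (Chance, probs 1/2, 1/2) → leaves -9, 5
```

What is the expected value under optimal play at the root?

3

B (Chance): 1/3·6 + 1/3·2 + 1/3·1 = 3
C (Chance): 1/2·-9 + 1/2·5 = -2
Root (White): max(3, -2) = 3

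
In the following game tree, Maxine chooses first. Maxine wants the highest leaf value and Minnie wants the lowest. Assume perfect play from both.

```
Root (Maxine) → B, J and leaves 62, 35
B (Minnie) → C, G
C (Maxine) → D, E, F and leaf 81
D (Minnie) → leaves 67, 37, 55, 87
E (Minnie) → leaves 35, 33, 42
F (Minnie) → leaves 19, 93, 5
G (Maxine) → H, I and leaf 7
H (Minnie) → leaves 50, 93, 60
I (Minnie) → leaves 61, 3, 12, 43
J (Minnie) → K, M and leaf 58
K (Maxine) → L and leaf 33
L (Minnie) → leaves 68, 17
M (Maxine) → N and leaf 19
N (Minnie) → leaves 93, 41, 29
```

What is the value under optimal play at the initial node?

D (Minnie): min(67, 37, 55, 87) = 37
E (Minnie): min(35, 33, 42) = 33
F (Minnie): min(19, 93, 5) = 5
C (Maxine): max(37, 33, 5, 81) = 81
H (Minnie): min(50, 93, 60) = 50
I (Minnie): min(61, 3, 12, 43) = 3
G (Maxine): max(50, 3, 7) = 50
B (Minnie): min(81, 50) = 50
L (Minnie): min(68, 17) = 17
K (Maxine): max(17, 33) = 33
N (Minnie): min(93, 41, 29) = 29
M (Maxine): max(29, 19) = 29
J (Minnie): min(33, 29, 58) = 29
Root (Maxine): max(50, 29, 62, 35) = 62

62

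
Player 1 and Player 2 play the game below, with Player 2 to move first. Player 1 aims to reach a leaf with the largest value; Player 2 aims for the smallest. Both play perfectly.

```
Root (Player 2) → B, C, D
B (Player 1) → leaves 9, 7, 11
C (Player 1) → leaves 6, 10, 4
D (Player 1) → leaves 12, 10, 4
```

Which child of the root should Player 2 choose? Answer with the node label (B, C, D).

B (Player 1): max(9, 7, 11) = 11
C (Player 1): max(6, 10, 4) = 10
D (Player 1): max(12, 10, 4) = 12
Root (Player 2): min(11, 10, 12) = 10
Player 2 picks the child with the lowest value: C (value 10).

C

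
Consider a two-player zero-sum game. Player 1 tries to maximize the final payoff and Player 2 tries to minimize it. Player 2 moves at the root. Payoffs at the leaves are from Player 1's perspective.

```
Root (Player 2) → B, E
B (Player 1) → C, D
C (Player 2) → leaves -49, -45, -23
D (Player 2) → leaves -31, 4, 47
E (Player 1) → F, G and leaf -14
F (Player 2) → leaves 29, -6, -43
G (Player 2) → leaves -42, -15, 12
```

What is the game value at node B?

-31

C: min(-49, -45, -23) = -49
D: min(-31, 4, 47) = -31
B: max(-49, -31) = -31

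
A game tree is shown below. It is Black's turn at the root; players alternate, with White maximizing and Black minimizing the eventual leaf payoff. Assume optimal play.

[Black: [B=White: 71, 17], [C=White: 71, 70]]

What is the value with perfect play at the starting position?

71

B (White): max(71, 17) = 71
C (White): max(71, 70) = 71
Root (Black): min(71, 71) = 71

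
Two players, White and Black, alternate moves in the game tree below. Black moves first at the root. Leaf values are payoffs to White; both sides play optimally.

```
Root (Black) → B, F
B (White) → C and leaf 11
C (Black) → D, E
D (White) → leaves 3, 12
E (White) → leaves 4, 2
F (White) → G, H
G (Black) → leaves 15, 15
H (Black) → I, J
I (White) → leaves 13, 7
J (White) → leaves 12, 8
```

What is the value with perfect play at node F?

15

G: min(15, 15) = 15
I: max(13, 7) = 13
J: max(12, 8) = 12
H: min(13, 12) = 12
F: max(15, 12) = 15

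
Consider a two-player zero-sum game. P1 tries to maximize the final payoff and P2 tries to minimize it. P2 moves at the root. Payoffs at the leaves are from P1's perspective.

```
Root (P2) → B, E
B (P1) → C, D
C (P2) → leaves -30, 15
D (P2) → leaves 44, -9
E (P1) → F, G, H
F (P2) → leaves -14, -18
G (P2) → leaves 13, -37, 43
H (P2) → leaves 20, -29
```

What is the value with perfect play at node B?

C: min(-30, 15) = -30
D: min(44, -9) = -9
B: max(-30, -9) = -9

-9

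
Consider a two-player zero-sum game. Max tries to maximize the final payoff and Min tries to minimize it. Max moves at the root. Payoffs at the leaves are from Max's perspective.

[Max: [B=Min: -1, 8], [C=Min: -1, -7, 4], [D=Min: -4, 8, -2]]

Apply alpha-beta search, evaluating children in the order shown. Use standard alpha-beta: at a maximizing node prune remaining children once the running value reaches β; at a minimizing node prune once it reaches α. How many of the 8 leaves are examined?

4

B [α=-∞,β=+∞]: v=-1
C [α=-1,β=+∞]: v=-1 after child 1 ≤ α → α-cutoff, skip 2
D [α=-1,β=+∞]: v=-4 after child 1 ≤ α → α-cutoff, skip 2
Root [α=-∞,β=+∞]: v=-1
Leaves evaluated: 4 of 8.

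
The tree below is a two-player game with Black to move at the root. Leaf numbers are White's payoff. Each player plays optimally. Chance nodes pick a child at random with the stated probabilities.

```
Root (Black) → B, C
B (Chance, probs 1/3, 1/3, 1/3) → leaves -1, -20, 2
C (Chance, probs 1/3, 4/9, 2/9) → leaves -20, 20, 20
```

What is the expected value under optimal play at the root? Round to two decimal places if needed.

-6.33

B (Chance): 1/3·-1 + 1/3·-20 + 1/3·2 = -6.33
C (Chance): 1/3·-20 + 4/9·20 + 2/9·20 = 6.67
Root (Black): min(-6.33, 6.67) = -6.33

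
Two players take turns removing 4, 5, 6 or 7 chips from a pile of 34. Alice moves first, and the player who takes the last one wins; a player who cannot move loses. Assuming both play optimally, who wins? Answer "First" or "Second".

Second

Positions where the player to move wins (W) vs loses (L):
i:   0  1  2  3  4  5  6  7  8  9 10 11 12 13 14 15 16 17 18 19 20 21 22 23 24 25 26 27 28 29 30 31 32 33 34
     L  L  L  L  W  W  W  W  W  W  W  L  L  L  L  W  W  W  W  W  W  W  L  L  L  L  W  W  W  W  W  W  W  L  L
Position 34 is L, so the second player wins.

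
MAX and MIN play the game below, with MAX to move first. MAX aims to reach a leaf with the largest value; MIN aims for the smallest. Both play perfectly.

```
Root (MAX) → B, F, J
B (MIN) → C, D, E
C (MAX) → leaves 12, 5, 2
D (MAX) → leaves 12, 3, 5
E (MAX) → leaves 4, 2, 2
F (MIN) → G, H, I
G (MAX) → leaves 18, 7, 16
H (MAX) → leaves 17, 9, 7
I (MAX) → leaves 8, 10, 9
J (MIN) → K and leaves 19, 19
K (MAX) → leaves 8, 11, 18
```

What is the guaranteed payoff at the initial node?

18

C (MAX): max(12, 5, 2) = 12
D (MAX): max(12, 3, 5) = 12
E (MAX): max(4, 2, 2) = 4
B (MIN): min(12, 12, 4) = 4
G (MAX): max(18, 7, 16) = 18
H (MAX): max(17, 9, 7) = 17
I (MAX): max(8, 10, 9) = 10
F (MIN): min(18, 17, 10) = 10
K (MAX): max(8, 11, 18) = 18
J (MIN): min(18, 19, 19) = 18
Root (MAX): max(4, 10, 18) = 18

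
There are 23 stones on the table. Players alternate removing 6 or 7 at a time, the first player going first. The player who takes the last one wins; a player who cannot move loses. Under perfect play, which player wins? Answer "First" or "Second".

Mark each pile size as W (mover wins) or L (mover loses):
i:   0  1  2  3  4  5  6  7  8  9 10 11 12 13 14 15 16 17 18 19 20 21 22 23
     L  L  L  L  L  L  W  W  W  W  W  W  W  L  L  L  L  L  L  W  W  W  W  W
Position 23 is W, so the first player wins.

First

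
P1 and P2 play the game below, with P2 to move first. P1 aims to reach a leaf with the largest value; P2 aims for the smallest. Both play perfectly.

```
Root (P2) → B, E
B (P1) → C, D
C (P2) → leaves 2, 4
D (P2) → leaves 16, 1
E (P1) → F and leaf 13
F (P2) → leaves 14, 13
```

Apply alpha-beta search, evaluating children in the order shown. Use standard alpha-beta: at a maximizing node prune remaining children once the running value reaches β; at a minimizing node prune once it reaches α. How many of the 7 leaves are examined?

6

C [α=-∞,β=+∞]: v=2
D [α=2,β=+∞]: v=1
B [α=-∞,β=+∞]: v=2
F [α=-∞,β=2]: v=13
E [α=-∞,β=2]: v=13 after child 1 ≥ β → β-cutoff, skip 1
Root [α=-∞,β=+∞]: v=2
Leaves evaluated: 6 of 7.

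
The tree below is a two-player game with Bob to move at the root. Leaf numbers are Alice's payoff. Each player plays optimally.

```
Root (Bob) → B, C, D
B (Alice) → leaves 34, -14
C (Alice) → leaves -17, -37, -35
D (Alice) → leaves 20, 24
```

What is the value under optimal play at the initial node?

B (Alice): max(34, -14) = 34
C (Alice): max(-17, -37, -35) = -17
D (Alice): max(20, 24) = 24
Root (Bob): min(34, -17, 24) = -17

-17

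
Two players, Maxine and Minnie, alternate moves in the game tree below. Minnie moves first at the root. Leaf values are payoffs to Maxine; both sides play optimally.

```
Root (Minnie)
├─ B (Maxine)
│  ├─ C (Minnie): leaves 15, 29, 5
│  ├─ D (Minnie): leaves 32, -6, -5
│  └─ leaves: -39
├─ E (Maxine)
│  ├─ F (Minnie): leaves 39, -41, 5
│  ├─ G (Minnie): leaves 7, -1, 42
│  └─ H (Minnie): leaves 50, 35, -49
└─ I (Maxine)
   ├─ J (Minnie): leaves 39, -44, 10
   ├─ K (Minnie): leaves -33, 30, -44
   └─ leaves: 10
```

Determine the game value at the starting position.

-1

C (Minnie): min(15, 29, 5) = 5
D (Minnie): min(32, -6, -5) = -6
B (Maxine): max(5, -6, -39) = 5
F (Minnie): min(39, -41, 5) = -41
G (Minnie): min(7, -1, 42) = -1
H (Minnie): min(50, 35, -49) = -49
E (Maxine): max(-41, -1, -49) = -1
J (Minnie): min(39, -44, 10) = -44
K (Minnie): min(-33, 30, -44) = -44
I (Maxine): max(-44, -44, 10) = 10
Root (Minnie): min(5, -1, 10) = -1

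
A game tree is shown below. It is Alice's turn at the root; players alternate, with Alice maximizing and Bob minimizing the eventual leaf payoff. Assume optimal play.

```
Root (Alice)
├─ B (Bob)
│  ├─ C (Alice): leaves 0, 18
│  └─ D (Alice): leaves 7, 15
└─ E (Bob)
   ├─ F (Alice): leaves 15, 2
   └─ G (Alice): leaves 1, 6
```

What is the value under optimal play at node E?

F: max(15, 2) = 15
G: max(1, 6) = 6
E: min(15, 6) = 6

6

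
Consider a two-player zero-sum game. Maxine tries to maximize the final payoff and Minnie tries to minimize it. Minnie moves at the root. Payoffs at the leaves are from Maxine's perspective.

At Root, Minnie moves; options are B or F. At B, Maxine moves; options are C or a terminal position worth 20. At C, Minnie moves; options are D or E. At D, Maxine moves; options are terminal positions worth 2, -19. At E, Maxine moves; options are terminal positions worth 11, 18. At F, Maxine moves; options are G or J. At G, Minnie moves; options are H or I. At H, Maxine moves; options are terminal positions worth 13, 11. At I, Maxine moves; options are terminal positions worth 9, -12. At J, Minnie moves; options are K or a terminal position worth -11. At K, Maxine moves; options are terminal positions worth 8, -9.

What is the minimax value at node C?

2

D: max(2, -19) = 2
E: max(11, 18) = 18
C: min(2, 18) = 2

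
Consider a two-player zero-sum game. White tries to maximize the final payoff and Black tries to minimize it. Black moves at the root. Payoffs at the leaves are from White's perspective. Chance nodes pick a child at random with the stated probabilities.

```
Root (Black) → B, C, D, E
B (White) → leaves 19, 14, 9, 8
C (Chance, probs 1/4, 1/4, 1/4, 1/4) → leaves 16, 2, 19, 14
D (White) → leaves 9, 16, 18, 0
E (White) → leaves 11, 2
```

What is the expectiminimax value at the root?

11

B (White): max(19, 14, 9, 8) = 19
C (Chance): 1/4·16 + 1/4·2 + 1/4·19 + 1/4·14 = 12.75
D (White): max(9, 16, 18, 0) = 18
E (White): max(11, 2) = 11
Root (Black): min(19, 12.75, 18, 11) = 11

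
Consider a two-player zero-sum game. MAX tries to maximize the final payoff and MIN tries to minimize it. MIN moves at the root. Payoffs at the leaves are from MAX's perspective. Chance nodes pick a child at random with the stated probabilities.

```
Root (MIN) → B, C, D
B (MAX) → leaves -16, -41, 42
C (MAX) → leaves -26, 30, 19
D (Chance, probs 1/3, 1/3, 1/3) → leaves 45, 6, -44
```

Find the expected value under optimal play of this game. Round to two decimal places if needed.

2.33

B (MAX): max(-16, -41, 42) = 42
C (MAX): max(-26, 30, 19) = 30
D (Chance): 1/3·45 + 1/3·6 + 1/3·-44 = 2.33
Root (MIN): min(42, 30, 2.33) = 2.33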